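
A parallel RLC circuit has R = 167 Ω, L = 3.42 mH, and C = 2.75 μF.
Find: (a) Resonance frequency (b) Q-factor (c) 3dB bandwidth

Step 1 — Resonance: ω₀ = 1/√(LC) = 1/√(0.00342·2.75e-06) = 1.031e+04 rad/s.
Step 2 — f₀ = ω₀/(2π) = 1641 Hz.
Step 3 — Parallel Q: Q = R/(ω₀L) = 167/(1.031e+04·0.00342) = 4.736.
Step 4 — Bandwidth: Δω = ω₀/Q = 2177 rad/s; BW = Δω/(2π) = 346.6 Hz.

(a) f₀ = 1641 Hz  (b) Q = 4.736  (c) BW = 346.6 Hz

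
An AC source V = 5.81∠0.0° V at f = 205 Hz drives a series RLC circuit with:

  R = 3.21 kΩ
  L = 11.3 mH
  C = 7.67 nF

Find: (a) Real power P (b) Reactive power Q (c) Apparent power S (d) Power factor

Step 1 — Angular frequency: ω = 2π·f = 2π·205 = 1288 rad/s.
Step 2 — Component impedances:
  R: Z = R = 3210 Ω
  L: Z = jωL = j·1288·0.0113 = 0 + j14.55 Ω
  C: Z = 1/(jωC) = -j/(ω·C) = 0 - j1.012e+05 Ω
Step 3 — Series combination: Z_total = R + L + C = 3210 - j1.012e+05 Ω = 1.013e+05∠-88.2° Ω.
Step 4 — Source phasor: V = 5.81∠0.0° V = 5.81 V.
Step 5 — Current: I = V / Z = 1.819e-06 + j5.735e-05 A = 5.738e-05∠88.2° A.
Step 6 — Complex power: S = V·I* = 1.057e-05 - j0.0003332 VA.
Step 7 — Real power: P = Re(S) = 1.057e-05 W.
Step 8 — Reactive power: Q = Im(S) = -0.0003332 VAR.
Step 9 — Apparent power: |S| = 0.0003334 VA.
Step 10 — Power factor: PF = P/|S| = 0.0317 (leading).

(a) P = 1.057e-05 W  (b) Q = -0.0003332 VAR  (c) S = 0.0003334 VA  (d) PF = 0.0317 (leading)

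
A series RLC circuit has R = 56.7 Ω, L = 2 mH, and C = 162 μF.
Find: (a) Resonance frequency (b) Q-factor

Step 1 — Resonance condition Im(Z)=0 gives ω₀ = 1/√(LC).
Step 2 — ω₀ = 1/√(0.002·0.000162) = 1757 rad/s.
Step 3 — f₀ = ω₀/(2π) = 279.6 Hz.
Step 4 — Series Q: Q = ω₀L/R = 1757·0.002/56.7 = 0.06197.

(a) f₀ = 279.6 Hz  (b) Q = 0.06197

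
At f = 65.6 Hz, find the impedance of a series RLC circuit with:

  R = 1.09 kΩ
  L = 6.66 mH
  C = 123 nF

Step 1 — Angular frequency: ω = 2π·f = 2π·65.6 = 412.2 rad/s.
Step 2 — Component impedances:
  R: Z = R = 1090 Ω
  L: Z = jωL = j·412.2·0.00666 = 0 + j2.745 Ω
  C: Z = 1/(jωC) = -j/(ω·C) = 0 - j1.972e+04 Ω
Step 3 — Series combination: Z_total = R + L + C = 1090 - j1.972e+04 Ω = 1.975e+04∠-86.8° Ω.

Z = 1090 - j1.972e+04 Ω = 1.975e+04∠-86.8° Ω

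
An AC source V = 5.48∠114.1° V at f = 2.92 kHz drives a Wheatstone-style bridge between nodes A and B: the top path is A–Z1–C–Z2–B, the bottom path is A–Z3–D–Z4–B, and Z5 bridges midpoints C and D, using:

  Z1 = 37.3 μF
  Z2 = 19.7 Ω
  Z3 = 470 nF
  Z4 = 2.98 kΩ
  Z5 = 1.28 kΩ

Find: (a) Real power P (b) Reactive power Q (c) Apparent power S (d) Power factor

Step 1 — Angular frequency: ω = 2π·f = 2π·2920 = 1.835e+04 rad/s.
Step 2 — Component impedances:
  Z1: Z = 1/(jωC) = -j/(ω·C) = 0 - j1.461 Ω
  Z2: Z = R = 19.7 Ω
  Z3: Z = 1/(jωC) = -j/(ω·C) = 0 - j116 Ω
  Z4: Z = R = 2980 Ω
  Z5: Z = R = 1280 Ω
Step 3 — Bridge requires nodal analysis (the Z5 bridge couples midpoints C and D, so the two paths cannot be reduced to a simple series/parallel combination). Setting node B to ground and injecting 1 A at node A, the 3-node admittance system at A, C, D solves to V_A = Z_AB = 19.57 - j1.447 Ω = 19.62∠-4.2° Ω.
Step 4 — Source phasor: V = 5.48∠114.1° V = -2.238 + j5.002 V.
Step 5 — Current: I = V / Z = -0.1325 + j0.2458 A = 0.2792∠118.3° A.
Step 6 — Complex power: S = V·I* = 1.526 - j0.1128 VA.
Step 7 — Real power: P = Re(S) = 1.526 W.
Step 8 — Reactive power: Q = Im(S) = -0.1128 VAR.
Step 9 — Apparent power: |S| = 1.53 VA.
Step 10 — Power factor: PF = P/|S| = 0.9973 (leading).

(a) P = 1.526 W  (b) Q = -0.1128 VAR  (c) S = 1.53 VA  (d) PF = 0.9973 (leading)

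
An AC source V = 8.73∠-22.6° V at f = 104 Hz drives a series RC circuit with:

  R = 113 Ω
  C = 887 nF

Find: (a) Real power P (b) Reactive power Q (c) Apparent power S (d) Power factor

Step 1 — Angular frequency: ω = 2π·f = 2π·104 = 653.5 rad/s.
Step 2 — Component impedances:
  R: Z = R = 113 Ω
  C: Z = 1/(jωC) = -j/(ω·C) = 0 - j1725 Ω
Step 3 — Series combination: Z_total = R + C = 113 - j1725 Ω = 1729∠-86.3° Ω.
Step 4 — Source phasor: V = 8.73∠-22.6° V = 8.06 - j3.355 V.
Step 5 — Current: I = V / Z = 0.002241 + j0.004525 A = 0.005049∠63.7° A.
Step 6 — Complex power: S = V·I* = 0.002881 - j0.04399 VA.
Step 7 — Real power: P = Re(S) = 0.002881 W.
Step 8 — Reactive power: Q = Im(S) = -0.04399 VAR.
Step 9 — Apparent power: |S| = 0.04408 VA.
Step 10 — Power factor: PF = P/|S| = 0.06536 (leading).

(a) P = 0.002881 W  (b) Q = -0.04399 VAR  (c) S = 0.04408 VA  (d) PF = 0.06536 (leading)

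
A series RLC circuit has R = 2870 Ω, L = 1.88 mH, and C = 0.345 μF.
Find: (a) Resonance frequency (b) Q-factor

Step 1 — Resonance condition Im(Z)=0 gives ω₀ = 1/√(LC).
Step 2 — ω₀ = 1/√(0.00188·3.45e-07) = 3.927e+04 rad/s.
Step 3 — f₀ = ω₀/(2π) = 6249 Hz.
Step 4 — Series Q: Q = ω₀L/R = 3.927e+04·0.00188/2870 = 0.02572.

(a) f₀ = 6249 Hz  (b) Q = 0.02572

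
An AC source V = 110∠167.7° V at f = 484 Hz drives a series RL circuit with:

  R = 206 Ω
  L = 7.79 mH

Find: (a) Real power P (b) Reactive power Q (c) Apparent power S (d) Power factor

Step 1 — Angular frequency: ω = 2π·f = 2π·484 = 3041 rad/s.
Step 2 — Component impedances:
  R: Z = R = 206 Ω
  L: Z = jωL = j·3041·0.00779 = 0 + j23.69 Ω
Step 3 — Series combination: Z_total = R + L = 206 + j23.69 Ω = 207.4∠6.6° Ω.
Step 4 — Source phasor: V = 110∠167.7° V = -107.5 + j23.43 V.
Step 5 — Current: I = V / Z = -0.502 + j0.1715 A = 0.5305∠161.1° A.
Step 6 — Complex power: S = V·I* = 57.97 + j6.667 VA.
Step 7 — Real power: P = Re(S) = 57.97 W.
Step 8 — Reactive power: Q = Im(S) = 6.667 VAR.
Step 9 — Apparent power: |S| = 58.35 VA.
Step 10 — Power factor: PF = P/|S| = 0.9935 (lagging).

(a) P = 57.97 W  (b) Q = 6.667 VAR  (c) S = 58.35 VA  (d) PF = 0.9935 (lagging)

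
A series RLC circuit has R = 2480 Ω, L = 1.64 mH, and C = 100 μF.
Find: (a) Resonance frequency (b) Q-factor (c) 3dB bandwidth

Step 1 — Resonance condition Im(Z)=0 gives ω₀ = 1/√(LC).
Step 2 — ω₀ = 1/√(0.00164·0.0001) = 2469 rad/s.
Step 3 — f₀ = ω₀/(2π) = 393 Hz.
Step 4 — Series Q: Q = ω₀L/R = 2469·0.00164/2480 = 0.001633.
Step 5 — 3dB bandwidth: Δω = ω₀/Q = 1.512e+06 rad/s; BW = Δω/(2π) = 2.407e+05 Hz.

(a) f₀ = 393 Hz  (b) Q = 0.001633  (c) BW = 2.407e+05 Hz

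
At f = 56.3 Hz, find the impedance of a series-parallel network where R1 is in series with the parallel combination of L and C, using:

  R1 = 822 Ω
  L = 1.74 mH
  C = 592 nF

Step 1 — Angular frequency: ω = 2π·f = 2π·56.3 = 353.7 rad/s.
Step 2 — Component impedances:
  R1: Z = R = 822 Ω
  L: Z = jωL = j·353.7·0.00174 = 0 + j0.6155 Ω
  C: Z = 1/(jωC) = -j/(ω·C) = 0 - j4775 Ω
Step 3 — Parallel branch: L || C = 1/(1/L + 1/C) = 0 + j0.6156 Ω.
Step 4 — Series with R1: Z_total = R1 + (L || C) = 822 + j0.6156 Ω = 822∠0.0° Ω.

Z = 822 + j0.6156 Ω = 822∠0.0° Ω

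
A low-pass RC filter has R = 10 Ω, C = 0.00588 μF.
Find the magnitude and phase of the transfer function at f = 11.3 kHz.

Step 1 — Angular frequency: ω = 2π·1.13e+04 = 7.1e+04 rad/s.
Step 2 — Transfer function: H(jω) = 1/(1 + jωRC).
Step 3 — Denominator: 1 + jωRC = 1 + j·7.1e+04·10·5.88e-09 = 1 + j0.004175.
Step 4 — H = 1 - j0.004175.
Step 5 — Magnitude: |H| = 1 (-0.0 dB); phase: φ = -0.2°.

|H| = 1 (-0.0 dB), φ = -0.2°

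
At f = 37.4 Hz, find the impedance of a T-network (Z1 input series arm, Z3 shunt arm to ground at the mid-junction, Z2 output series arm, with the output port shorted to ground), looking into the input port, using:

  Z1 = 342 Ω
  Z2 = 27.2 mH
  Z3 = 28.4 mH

Step 1 — Angular frequency: ω = 2π·f = 2π·37.4 = 235 rad/s.
Step 2 — Component impedances:
  Z1: Z = R = 342 Ω
  Z2: Z = jωL = j·235·0.0272 = 0 + j6.392 Ω
  Z3: Z = jωL = j·235·0.0284 = 0 + j6.674 Ω
Step 3 — With the output port shorted to ground, the output series arm Z2 runs from the junction to ground; the shunt arm Z3 also runs from the junction to ground. They appear in parallel: Z3 || Z2 = 0 + j3.265 Ω.
Step 4 — Series with input arm Z1: Z_in = Z1 + (Z3 || Z2) = 342 + j3.265 Ω = 342∠0.5° Ω.

Z = 342 + j3.265 Ω = 342∠0.5° Ω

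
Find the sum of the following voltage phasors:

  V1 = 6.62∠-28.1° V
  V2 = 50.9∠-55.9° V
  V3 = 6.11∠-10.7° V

Step 1 — Convert each phasor to rectangular form:
  V1 = 6.62·(cos(-28.1°) + j·sin(-28.1°)) = 5.84 - j3.118 V
  V2 = 50.9·(cos(-55.9°) + j·sin(-55.9°)) = 28.54 - j42.15 V
  V3 = 6.11·(cos(-10.7°) + j·sin(-10.7°)) = 6.004 - j1.134 V
Step 2 — Sum components: V_total = 40.38 - j46.4 V.
Step 3 — Convert to polar: |V_total| = 61.51 V, ∠V_total = -49.0°.

V_total = 61.51∠-49.0° V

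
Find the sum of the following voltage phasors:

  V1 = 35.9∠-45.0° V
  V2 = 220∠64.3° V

Step 1 — Convert each phasor to rectangular form:
  V1 = 35.9·(cos(-45.0°) + j·sin(-45.0°)) = 25.39 - j25.39 V
  V2 = 220·(cos(64.3°) + j·sin(64.3°)) = 95.4 + j198.2 V
Step 2 — Sum components: V_total = 120.8 + j172.9 V.
Step 3 — Convert to polar: |V_total| = 210.9 V, ∠V_total = 55.1°.

V_total = 210.9∠55.1° V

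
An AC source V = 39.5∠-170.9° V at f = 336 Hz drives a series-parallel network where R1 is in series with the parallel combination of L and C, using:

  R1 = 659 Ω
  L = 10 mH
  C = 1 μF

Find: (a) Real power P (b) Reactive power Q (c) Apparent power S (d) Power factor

Step 1 — Angular frequency: ω = 2π·f = 2π·336 = 2111 rad/s.
Step 2 — Component impedances:
  R1: Z = R = 659 Ω
  L: Z = jωL = j·2111·0.01 = 0 + j21.11 Ω
  C: Z = 1/(jωC) = -j/(ω·C) = 0 - j473.7 Ω
Step 3 — Parallel branch: L || C = 1/(1/L + 1/C) = 0 + j22.1 Ω.
Step 4 — Series with R1: Z_total = R1 + (L || C) = 659 + j22.1 Ω = 659.4∠1.9° Ω.
Step 5 — Source phasor: V = 39.5∠-170.9° V = -39 - j6.247 V.
Step 6 — Current: I = V / Z = -0.05944 - j0.007487 A = 0.05991∠-172.8° A.
Step 7 — Complex power: S = V·I* = 2.365 + j0.0793 VA.
Step 8 — Real power: P = Re(S) = 2.365 W.
Step 9 — Reactive power: Q = Im(S) = 0.0793 VAR.
Step 10 — Apparent power: |S| = 2.366 VA.
Step 11 — Power factor: PF = P/|S| = 0.9994 (lagging).

(a) P = 2.365 W  (b) Q = 0.0793 VAR  (c) S = 2.366 VA  (d) PF = 0.9994 (lagging)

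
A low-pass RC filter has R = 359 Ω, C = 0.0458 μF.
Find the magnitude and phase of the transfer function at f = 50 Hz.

Step 1 — Angular frequency: ω = 2π·50 = 314.2 rad/s.
Step 2 — Transfer function: H(jω) = 1/(1 + jωRC).
Step 3 — Denominator: 1 + jωRC = 1 + j·314.2·359·4.58e-08 = 1 + j0.005165.
Step 4 — H = 1 - j0.005165.
Step 5 — Magnitude: |H| = 1 (-0.0 dB); phase: φ = -0.3°.

|H| = 1 (-0.0 dB), φ = -0.3°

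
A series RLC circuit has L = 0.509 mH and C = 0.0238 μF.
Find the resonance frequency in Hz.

Step 1 — Resonance condition Im(Z)=0 gives ω₀ = 1/√(LC).
Step 2 — ω₀ = 1/√(0.000509·2.38e-08) = 2.873e+05 rad/s.
Step 3 — f₀ = ω₀/(2π) = 4.573e+04 Hz.

f₀ = 4.573e+04 Hz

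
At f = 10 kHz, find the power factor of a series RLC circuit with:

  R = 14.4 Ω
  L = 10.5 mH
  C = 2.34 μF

Step 1 — Angular frequency: ω = 2π·f = 2π·1e+04 = 6.283e+04 rad/s.
Step 2 — Component impedances:
  R: Z = R = 14.4 Ω
  L: Z = jωL = j·6.283e+04·0.0105 = 0 + j659.7 Ω
  C: Z = 1/(jωC) = -j/(ω·C) = 0 - j6.801 Ω
Step 3 — Series combination: Z_total = R + L + C = 14.4 + j652.9 Ω = 653.1∠88.7° Ω.
Step 4 — Power factor: PF = cos(φ) = Re(Z)/|Z| = 14.4/653.1 = 0.02205.
Step 5 — Type: Im(Z) = 652.9 ⇒ lagging (phase φ = 88.7°).

PF = 0.02205 (lagging, φ = 88.7°)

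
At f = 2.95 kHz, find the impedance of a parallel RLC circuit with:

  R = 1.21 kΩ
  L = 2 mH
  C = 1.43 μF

Step 1 — Angular frequency: ω = 2π·f = 2π·2950 = 1.854e+04 rad/s.
Step 2 — Component impedances:
  R: Z = R = 1210 Ω
  L: Z = jωL = j·1.854e+04·0.002 = 0 + j37.07 Ω
  C: Z = 1/(jωC) = -j/(ω·C) = 0 - j37.73 Ω
Step 3 — Parallel combination: 1/Z_total = 1/R + 1/L + 1/C; Z_total = 914.5 + j519.8 Ω = 1052∠29.6° Ω.

Z = 914.5 + j519.8 Ω = 1052∠29.6° Ω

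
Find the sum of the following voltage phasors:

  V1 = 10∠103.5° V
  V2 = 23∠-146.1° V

Step 1 — Convert each phasor to rectangular form:
  V1 = 10·(cos(103.5°) + j·sin(103.5°)) = -2.334 + j9.724 V
  V2 = 23·(cos(-146.1°) + j·sin(-146.1°)) = -19.09 - j12.83 V
Step 2 — Sum components: V_total = -21.42 - j3.104 V.
Step 3 — Convert to polar: |V_total| = 21.65 V, ∠V_total = -171.8°.

V_total = 21.65∠-171.8° V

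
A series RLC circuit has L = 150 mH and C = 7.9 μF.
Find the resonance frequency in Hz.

Step 1 — Resonance condition Im(Z)=0 gives ω₀ = 1/√(LC).
Step 2 — ω₀ = 1/√(0.15·7.9e-06) = 918.6 rad/s.
Step 3 — f₀ = ω₀/(2π) = 146.2 Hz.

f₀ = 146.2 Hz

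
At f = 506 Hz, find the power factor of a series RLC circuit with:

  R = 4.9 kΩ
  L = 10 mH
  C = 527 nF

Step 1 — Angular frequency: ω = 2π·f = 2π·506 = 3179 rad/s.
Step 2 — Component impedances:
  R: Z = R = 4900 Ω
  L: Z = jωL = j·3179·0.01 = 0 + j31.79 Ω
  C: Z = 1/(jωC) = -j/(ω·C) = 0 - j596.8 Ω
Step 3 — Series combination: Z_total = R + L + C = 4900 - j565 Ω = 4932∠-6.6° Ω.
Step 4 — Power factor: PF = cos(φ) = Re(Z)/|Z| = 4900/4932.5 = 0.9934.
Step 5 — Type: Im(Z) = -565 ⇒ leading (phase φ = -6.6°).

PF = 0.9934 (leading, φ = -6.6°)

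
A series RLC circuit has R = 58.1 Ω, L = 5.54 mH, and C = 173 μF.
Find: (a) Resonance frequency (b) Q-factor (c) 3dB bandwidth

Step 1 — Resonance: ω₀ = 1/√(LC) = 1/√(0.00554·0.000173) = 1021 rad/s.
Step 2 — f₀ = ω₀/(2π) = 162.6 Hz.
Step 3 — Series Q: Q = ω₀L/R = 1021·0.00554/58.1 = 0.0974.
Step 4 — Bandwidth: Δω = ω₀/Q = 1.049e+04 rad/s; BW = Δω/(2π) = 1669 Hz.

(a) f₀ = 162.6 Hz  (b) Q = 0.0974  (c) BW = 1669 Hz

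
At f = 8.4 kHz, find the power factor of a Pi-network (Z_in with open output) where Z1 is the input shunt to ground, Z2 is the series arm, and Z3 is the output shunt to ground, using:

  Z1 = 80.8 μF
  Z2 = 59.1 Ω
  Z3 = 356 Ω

Step 1 — Angular frequency: ω = 2π·f = 2π·8400 = 5.278e+04 rad/s.
Step 2 — Component impedances:
  Z1: Z = 1/(jωC) = -j/(ω·C) = 0 - j0.2345 Ω
  Z2: Z = R = 59.1 Ω
  Z3: Z = R = 356 Ω
Step 3 — With open output, the series arm Z2 and the output shunt Z3 appear in series to ground: Z2 + Z3 = 415.1 Ω.
Step 4 — Parallel with input shunt Z1: Z_in = Z1 || (Z2 + Z3) = 0.0001325 - j0.2345 Ω = 0.2345∠-90.0° Ω.
Step 5 — Power factor: PF = cos(φ) = Re(Z)/|Z| = 0.00013247/0.23449 = 0.0005649.
Step 6 — Type: Im(Z) = -0.2345 ⇒ leading (phase φ = -90.0°).

PF = 0.0005649 (leading, φ = -90.0°)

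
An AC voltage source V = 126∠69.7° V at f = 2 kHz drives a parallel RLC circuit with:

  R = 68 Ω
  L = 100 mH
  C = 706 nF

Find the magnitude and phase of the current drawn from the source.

Step 1 — Angular frequency: ω = 2π·f = 2π·2000 = 1.257e+04 rad/s.
Step 2 — Component impedances:
  R: Z = R = 68 Ω
  L: Z = jωL = j·1.257e+04·0.1 = 0 + j1257 Ω
  C: Z = 1/(jωC) = -j/(ω·C) = 0 - j112.7 Ω
Step 3 — Parallel combination: 1/Z_total = 1/R + 1/L + 1/C; Z_total = 52.24 - j28.69 Ω = 59.6∠-28.8° Ω.
Step 4 — Source phasor: V = 126∠69.7° V = 43.71 + j118.2 V.
Step 5 — Ohm's law: I = V / Z_total = (43.71 + j118.2) / (52.24 - j28.69) = -0.3115 + j2.091 A.
Step 6 — Convert to polar: |I| = 2.114 A, ∠I = 98.5°.

I = 2.114∠98.5° A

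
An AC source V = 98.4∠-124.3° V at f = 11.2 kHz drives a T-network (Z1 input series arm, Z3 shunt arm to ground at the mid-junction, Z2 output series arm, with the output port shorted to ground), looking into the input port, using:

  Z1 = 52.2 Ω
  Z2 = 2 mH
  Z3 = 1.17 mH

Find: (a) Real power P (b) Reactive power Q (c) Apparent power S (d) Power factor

Step 1 — Angular frequency: ω = 2π·f = 2π·1.12e+04 = 7.037e+04 rad/s.
Step 2 — Component impedances:
  Z1: Z = R = 52.2 Ω
  Z2: Z = jωL = j·7.037e+04·0.002 = 0 + j140.7 Ω
  Z3: Z = jωL = j·7.037e+04·0.00117 = 0 + j82.33 Ω
Step 3 — With the output port shorted to ground, the output series arm Z2 runs from the junction to ground; the shunt arm Z3 also runs from the junction to ground. They appear in parallel: Z3 || Z2 = 0 + j51.95 Ω.
Step 4 — Series with input arm Z1: Z_in = Z1 + (Z3 || Z2) = 52.2 + j51.95 Ω = 73.64∠44.9° Ω.
Step 5 — Source phasor: V = 98.4∠-124.3° V = -55.45 - j81.29 V.
Step 6 — Current: I = V / Z = -1.312 - j0.2513 A = 1.336∠-169.2° A.
Step 7 — Complex power: S = V·I* = 93.2 + j92.74 VA.
Step 8 — Real power: P = Re(S) = 93.2 W.
Step 9 — Reactive power: Q = Im(S) = 92.74 VAR.
Step 10 — Apparent power: |S| = 131.5 VA.
Step 11 — Power factor: PF = P/|S| = 0.7088 (lagging).

(a) P = 93.2 W  (b) Q = 92.74 VAR  (c) S = 131.5 VA  (d) PF = 0.7088 (lagging)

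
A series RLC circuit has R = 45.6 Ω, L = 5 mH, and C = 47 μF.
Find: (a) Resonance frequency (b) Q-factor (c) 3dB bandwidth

Step 1 — Resonance condition Im(Z)=0 gives ω₀ = 1/√(LC).
Step 2 — ω₀ = 1/√(0.005·4.7e-05) = 2063 rad/s.
Step 3 — f₀ = ω₀/(2π) = 328.3 Hz.
Step 4 — Series Q: Q = ω₀L/R = 2063·0.005/45.6 = 0.2262.
Step 5 — 3dB bandwidth: Δω = ω₀/Q = 9120 rad/s; BW = Δω/(2π) = 1451 Hz.

(a) f₀ = 328.3 Hz  (b) Q = 0.2262  (c) BW = 1451 Hz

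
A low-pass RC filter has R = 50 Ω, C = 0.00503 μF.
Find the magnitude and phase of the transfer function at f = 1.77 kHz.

Step 1 — Angular frequency: ω = 2π·1770 = 1.112e+04 rad/s.
Step 2 — Transfer function: H(jω) = 1/(1 + jωRC).
Step 3 — Denominator: 1 + jωRC = 1 + j·1.112e+04·50·5.03e-09 = 1 + j0.002797.
Step 4 — H = 1 - j0.002797.
Step 5 — Magnitude: |H| = 1 (-0.0 dB); phase: φ = -0.2°.

|H| = 1 (-0.0 dB), φ = -0.2°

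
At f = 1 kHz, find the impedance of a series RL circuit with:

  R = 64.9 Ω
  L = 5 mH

Step 1 — Angular frequency: ω = 2π·f = 2π·1000 = 6283 rad/s.
Step 2 — Component impedances:
  R: Z = R = 64.9 Ω
  L: Z = jωL = j·6283·0.005 = 0 + j31.42 Ω
Step 3 — Series combination: Z_total = R + L = 64.9 + j31.42 Ω = 72.1∠25.8° Ω.

Z = 64.9 + j31.42 Ω = 72.1∠25.8° Ω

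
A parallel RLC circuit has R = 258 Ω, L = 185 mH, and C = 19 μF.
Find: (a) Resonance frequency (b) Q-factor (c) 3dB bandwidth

Step 1 — Resonance: ω₀ = 1/√(LC) = 1/√(0.185·1.9e-05) = 533.4 rad/s.
Step 2 — f₀ = ω₀/(2π) = 84.89 Hz.
Step 3 — Parallel Q: Q = R/(ω₀L) = 258/(533.4·0.185) = 2.615.
Step 4 — Bandwidth: Δω = ω₀/Q = 204 rad/s; BW = Δω/(2π) = 32.47 Hz.

(a) f₀ = 84.89 Hz  (b) Q = 2.615  (c) BW = 32.47 Hz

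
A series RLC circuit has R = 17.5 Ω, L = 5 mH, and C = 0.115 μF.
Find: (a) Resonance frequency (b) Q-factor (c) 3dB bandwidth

Step 1 — Resonance condition Im(Z)=0 gives ω₀ = 1/√(LC).
Step 2 — ω₀ = 1/√(0.005·1.15e-07) = 4.17e+04 rad/s.
Step 3 — f₀ = ω₀/(2π) = 6637 Hz.
Step 4 — Series Q: Q = ω₀L/R = 4.17e+04·0.005/17.5 = 11.92.
Step 5 — 3dB bandwidth: Δω = ω₀/Q = 3500 rad/s; BW = Δω/(2π) = 557 Hz.

(a) f₀ = 6637 Hz  (b) Q = 11.92  (c) BW = 557 Hz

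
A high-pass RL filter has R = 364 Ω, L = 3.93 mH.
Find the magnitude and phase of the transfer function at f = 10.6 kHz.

Step 1 — Angular frequency: ω = 2π·1.06e+04 = 6.66e+04 rad/s.
Step 2 — Transfer function: H(jω) = jωL/(R + jωL).
Step 3 — Numerator jωL = j·261.7; denominator R + jωL = 364 + j261.7.
Step 4 — H = 0.3408 + j0.474.
Step 5 — Magnitude: |H| = 0.5838 (-4.7 dB); phase: φ = 54.3°.

|H| = 0.5838 (-4.7 dB), φ = 54.3°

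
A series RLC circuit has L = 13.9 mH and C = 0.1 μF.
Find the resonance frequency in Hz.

Step 1 — Resonance condition Im(Z)=0 gives ω₀ = 1/√(LC).
Step 2 — ω₀ = 1/√(0.0139·1e-07) = 2.682e+04 rad/s.
Step 3 — f₀ = ω₀/(2π) = 4269 Hz.

f₀ = 4269 Hz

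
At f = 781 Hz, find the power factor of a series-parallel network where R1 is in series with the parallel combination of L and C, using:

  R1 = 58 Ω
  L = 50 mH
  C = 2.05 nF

Step 1 — Angular frequency: ω = 2π·f = 2π·781 = 4907 rad/s.
Step 2 — Component impedances:
  R1: Z = R = 58 Ω
  L: Z = jωL = j·4907·0.05 = 0 + j245.4 Ω
  C: Z = 1/(jωC) = -j/(ω·C) = 0 - j9.941e+04 Ω
Step 3 — Parallel branch: L || C = 1/(1/L + 1/C) = 0 + j246 Ω.
Step 4 — Series with R1: Z_total = R1 + (L || C) = 58 + j246 Ω = 252.7∠76.7° Ω.
Step 5 — Power factor: PF = cos(φ) = Re(Z)/|Z| = 58/252.7 = 0.2295.
Step 6 — Type: Im(Z) = 246 ⇒ lagging (phase φ = 76.7°).

PF = 0.2295 (lagging, φ = 76.7°)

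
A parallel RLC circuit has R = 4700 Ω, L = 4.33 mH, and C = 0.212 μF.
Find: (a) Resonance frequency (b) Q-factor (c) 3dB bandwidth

Step 1 — Resonance: ω₀ = 1/√(LC) = 1/√(0.00433·2.12e-07) = 3.301e+04 rad/s.
Step 2 — f₀ = ω₀/(2π) = 5253 Hz.
Step 3 — Parallel Q: Q = R/(ω₀L) = 4700/(3.301e+04·0.00433) = 32.89.
Step 4 — Bandwidth: Δω = ω₀/Q = 1004 rad/s; BW = Δω/(2π) = 159.7 Hz.

(a) f₀ = 5253 Hz  (b) Q = 32.89  (c) BW = 159.7 Hz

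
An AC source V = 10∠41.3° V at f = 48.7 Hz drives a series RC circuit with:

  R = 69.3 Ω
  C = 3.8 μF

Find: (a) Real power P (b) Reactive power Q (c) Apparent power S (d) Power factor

Step 1 — Angular frequency: ω = 2π·f = 2π·48.7 = 306 rad/s.
Step 2 — Component impedances:
  R: Z = R = 69.3 Ω
  C: Z = 1/(jωC) = -j/(ω·C) = 0 - j860 Ω
Step 3 — Series combination: Z_total = R + C = 69.3 - j860 Ω = 862.8∠-85.4° Ω.
Step 4 — Source phasor: V = 10∠41.3° V = 7.513 + j6.6 V.
Step 5 — Current: I = V / Z = -0.006925 + j0.009293 A = 0.01159∠126.7° A.
Step 6 — Complex power: S = V·I* = 0.009309 - j0.1155 VA.
Step 7 — Real power: P = Re(S) = 0.009309 W.
Step 8 — Reactive power: Q = Im(S) = -0.1155 VAR.
Step 9 — Apparent power: |S| = 0.1159 VA.
Step 10 — Power factor: PF = P/|S| = 0.08032 (leading).

(a) P = 0.009309 W  (b) Q = -0.1155 VAR  (c) S = 0.1159 VA  (d) PF = 0.08032 (leading)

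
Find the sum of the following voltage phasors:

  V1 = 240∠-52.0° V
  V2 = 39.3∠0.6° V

Step 1 — Convert each phasor to rectangular form:
  V1 = 240·(cos(-52.0°) + j·sin(-52.0°)) = 147.8 - j189.1 V
  V2 = 39.3·(cos(0.6°) + j·sin(0.6°)) = 39.3 + j0.4115 V
Step 2 — Sum components: V_total = 187.1 - j188.7 V.
Step 3 — Convert to polar: |V_total| = 265.7 V, ∠V_total = -45.3°.

V_total = 265.7∠-45.3° V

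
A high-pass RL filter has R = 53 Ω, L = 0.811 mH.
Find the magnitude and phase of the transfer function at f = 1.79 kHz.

Step 1 — Angular frequency: ω = 2π·1790 = 1.125e+04 rad/s.
Step 2 — Transfer function: H(jω) = jωL/(R + jωL).
Step 3 — Numerator jωL = j·9.121; denominator R + jωL = 53 + j9.121.
Step 4 — H = 0.02877 + j0.1671.
Step 5 — Magnitude: |H| = 0.1696 (-15.4 dB); phase: φ = 80.2°.

|H| = 0.1696 (-15.4 dB), φ = 80.2°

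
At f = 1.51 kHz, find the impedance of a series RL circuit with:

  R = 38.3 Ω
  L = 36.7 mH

Step 1 — Angular frequency: ω = 2π·f = 2π·1510 = 9488 rad/s.
Step 2 — Component impedances:
  R: Z = R = 38.3 Ω
  L: Z = jωL = j·9488·0.0367 = 0 + j348.2 Ω
Step 3 — Series combination: Z_total = R + L = 38.3 + j348.2 Ω = 350.3∠83.7° Ω.

Z = 38.3 + j348.2 Ω = 350.3∠83.7° Ω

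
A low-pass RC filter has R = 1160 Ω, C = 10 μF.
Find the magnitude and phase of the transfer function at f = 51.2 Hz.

Step 1 — Angular frequency: ω = 2π·51.2 = 321.7 rad/s.
Step 2 — Transfer function: H(jω) = 1/(1 + jωRC).
Step 3 — Denominator: 1 + jωRC = 1 + j·321.7·1160·1e-05 = 1 + j3.732.
Step 4 — H = 0.067 - j0.25.
Step 5 — Magnitude: |H| = 0.2588 (-11.7 dB); phase: φ = -75.0°.

|H| = 0.2588 (-11.7 dB), φ = -75.0°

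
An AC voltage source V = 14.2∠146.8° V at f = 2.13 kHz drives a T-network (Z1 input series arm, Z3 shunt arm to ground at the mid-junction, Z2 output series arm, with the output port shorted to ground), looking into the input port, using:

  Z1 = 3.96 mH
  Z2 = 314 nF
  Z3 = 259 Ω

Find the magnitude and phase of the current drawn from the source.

Step 1 — Angular frequency: ω = 2π·f = 2π·2130 = 1.338e+04 rad/s.
Step 2 — Component impedances:
  Z1: Z = jωL = j·1.338e+04·0.00396 = 0 + j53 Ω
  Z2: Z = 1/(jωC) = -j/(ω·C) = 0 - j238 Ω
  Z3: Z = R = 259 Ω
Step 3 — With the output port shorted to ground, the output series arm Z2 runs from the junction to ground; the shunt arm Z3 also runs from the junction to ground. They appear in parallel: Z3 || Z2 = 118.6 - j129 Ω.
Step 4 — Series with input arm Z1: Z_in = Z1 + (Z3 || Z2) = 118.6 - j76.04 Ω = 140.8∠-32.7° Ω.
Step 5 — Source phasor: V = 14.2∠146.8° V = -11.88 + j7.775 V.
Step 6 — Ohm's law: I = V / Z_total = (-11.88 + j7.775) / (118.6 - j76.04) = -0.1008 + j0.0009234 A.
Step 7 — Convert to polar: |I| = 0.1008 A, ∠I = 179.5°.

I = 0.1008∠179.5° A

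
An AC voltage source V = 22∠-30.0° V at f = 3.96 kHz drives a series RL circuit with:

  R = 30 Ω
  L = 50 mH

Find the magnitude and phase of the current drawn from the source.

Step 1 — Angular frequency: ω = 2π·f = 2π·3960 = 2.488e+04 rad/s.
Step 2 — Component impedances:
  R: Z = R = 30 Ω
  L: Z = jωL = j·2.488e+04·0.05 = 0 + j1244 Ω
Step 3 — Series combination: Z_total = R + L = 30 + j1244 Ω = 1244∠88.6° Ω.
Step 4 — Source phasor: V = 22∠-30.0° V = 19.05 - j11 V.
Step 5 — Ohm's law: I = V / Z_total = (19.05 - j11) / (30 + j1244) = -0.008468 - j0.01552 A.
Step 6 — Convert to polar: |I| = 0.01768 A, ∠I = -118.6°.

I = 0.01768∠-118.6° A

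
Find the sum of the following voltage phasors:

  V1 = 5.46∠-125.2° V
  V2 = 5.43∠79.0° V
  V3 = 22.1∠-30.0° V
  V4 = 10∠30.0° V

Step 1 — Convert each phasor to rectangular form:
  V1 = 5.46·(cos(-125.2°) + j·sin(-125.2°)) = -3.147 - j4.462 V
  V2 = 5.43·(cos(79.0°) + j·sin(79.0°)) = 1.036 + j5.33 V
  V3 = 22.1·(cos(-30.0°) + j·sin(-30.0°)) = 19.14 - j11.05 V
  V4 = 10·(cos(30.0°) + j·sin(30.0°)) = 8.66 + j5 V
Step 2 — Sum components: V_total = 25.69 - j5.181 V.
Step 3 — Convert to polar: |V_total| = 26.21 V, ∠V_total = -11.4°.

V_total = 26.21∠-11.4° V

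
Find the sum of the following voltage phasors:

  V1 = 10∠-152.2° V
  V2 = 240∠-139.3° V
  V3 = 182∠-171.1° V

Step 1 — Convert each phasor to rectangular form:
  V1 = 10·(cos(-152.2°) + j·sin(-152.2°)) = -8.846 - j4.664 V
  V2 = 240·(cos(-139.3°) + j·sin(-139.3°)) = -182 - j156.5 V
  V3 = 182·(cos(-171.1°) + j·sin(-171.1°)) = -179.8 - j28.16 V
Step 2 — Sum components: V_total = -370.6 - j189.3 V.
Step 3 — Convert to polar: |V_total| = 416.2 V, ∠V_total = -152.9°.

V_total = 416.2∠-152.9° V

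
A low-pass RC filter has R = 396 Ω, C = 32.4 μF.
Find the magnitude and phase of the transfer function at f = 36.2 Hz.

Step 1 — Angular frequency: ω = 2π·36.2 = 227.5 rad/s.
Step 2 — Transfer function: H(jω) = 1/(1 + jωRC).
Step 3 — Denominator: 1 + jωRC = 1 + j·227.5·396·3.24e-05 = 1 + j2.918.
Step 4 — H = 0.1051 - j0.3067.
Step 5 — Magnitude: |H| = 0.3242 (-9.8 dB); phase: φ = -71.1°.

|H| = 0.3242 (-9.8 dB), φ = -71.1°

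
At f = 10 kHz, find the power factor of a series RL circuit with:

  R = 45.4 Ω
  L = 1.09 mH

Step 1 — Angular frequency: ω = 2π·f = 2π·1e+04 = 6.283e+04 rad/s.
Step 2 — Component impedances:
  R: Z = R = 45.4 Ω
  L: Z = jωL = j·6.283e+04·0.00109 = 0 + j68.49 Ω
Step 3 — Series combination: Z_total = R + L = 45.4 + j68.49 Ω = 82.17∠56.5° Ω.
Step 4 — Power factor: PF = cos(φ) = Re(Z)/|Z| = 45.4/82.17 = 0.5525.
Step 5 — Type: Im(Z) = 68.49 ⇒ lagging (phase φ = 56.5°).

PF = 0.5525 (lagging, φ = 56.5°)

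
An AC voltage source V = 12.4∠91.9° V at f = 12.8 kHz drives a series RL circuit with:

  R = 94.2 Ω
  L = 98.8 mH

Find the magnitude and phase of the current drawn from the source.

Step 1 — Angular frequency: ω = 2π·f = 2π·1.28e+04 = 8.042e+04 rad/s.
Step 2 — Component impedances:
  R: Z = R = 94.2 Ω
  L: Z = jωL = j·8.042e+04·0.0988 = 0 + j7946 Ω
Step 3 — Series combination: Z_total = R + L = 94.2 + j7946 Ω = 7947∠89.3° Ω.
Step 4 — Source phasor: V = 12.4∠91.9° V = -0.4111 + j12.39 V.
Step 5 — Ohm's law: I = V / Z_total = (-0.4111 + j12.39) / (94.2 + j7946) = 0.001559 + j7.022e-05 A.
Step 6 — Convert to polar: |I| = 0.00156 A, ∠I = 2.6°.

I = 0.00156∠2.6° A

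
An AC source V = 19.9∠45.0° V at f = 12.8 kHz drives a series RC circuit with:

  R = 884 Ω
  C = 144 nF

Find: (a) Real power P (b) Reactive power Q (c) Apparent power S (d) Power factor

Step 1 — Angular frequency: ω = 2π·f = 2π·1.28e+04 = 8.042e+04 rad/s.
Step 2 — Component impedances:
  R: Z = R = 884 Ω
  C: Z = 1/(jωC) = -j/(ω·C) = 0 - j86.35 Ω
Step 3 — Series combination: Z_total = R + C = 884 - j86.35 Ω = 888.2∠-5.6° Ω.
Step 4 — Source phasor: V = 19.9∠45.0° V = 14.07 + j14.07 V.
Step 5 — Current: I = V / Z = 0.01423 + j0.01731 A = 0.0224∠50.6° A.
Step 6 — Complex power: S = V·I* = 0.4437 - j0.04334 VA.
Step 7 — Real power: P = Re(S) = 0.4437 W.
Step 8 — Reactive power: Q = Im(S) = -0.04334 VAR.
Step 9 — Apparent power: |S| = 0.4459 VA.
Step 10 — Power factor: PF = P/|S| = 0.9953 (leading).

(a) P = 0.4437 W  (b) Q = -0.04334 VAR  (c) S = 0.4459 VA  (d) PF = 0.9953 (leading)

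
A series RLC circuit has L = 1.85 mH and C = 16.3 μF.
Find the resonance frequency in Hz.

Step 1 — Resonance condition Im(Z)=0 gives ω₀ = 1/√(LC).
Step 2 — ω₀ = 1/√(0.00185·1.63e-05) = 5759 rad/s.
Step 3 — f₀ = ω₀/(2π) = 916.5 Hz.

f₀ = 916.5 Hz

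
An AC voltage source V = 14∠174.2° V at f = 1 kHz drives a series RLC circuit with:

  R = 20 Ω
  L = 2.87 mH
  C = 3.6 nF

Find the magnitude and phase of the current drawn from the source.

Step 1 — Angular frequency: ω = 2π·f = 2π·1000 = 6283 rad/s.
Step 2 — Component impedances:
  R: Z = R = 20 Ω
  L: Z = jωL = j·6283·0.00287 = 0 + j18.03 Ω
  C: Z = 1/(jωC) = -j/(ω·C) = 0 - j4.421e+04 Ω
Step 3 — Series combination: Z_total = R + L + C = 20 - j4.419e+04 Ω = 4.419e+04∠-90.0° Ω.
Step 4 — Source phasor: V = 14∠174.2° V = -13.93 + j1.415 V.
Step 5 — Ohm's law: I = V / Z_total = (-13.93 + j1.415) / (20 - j4.419e+04) = -3.216e-05 - j0.0003152 A.
Step 6 — Convert to polar: |I| = 0.0003168 A, ∠I = -95.8°.

I = 0.0003168∠-95.8° A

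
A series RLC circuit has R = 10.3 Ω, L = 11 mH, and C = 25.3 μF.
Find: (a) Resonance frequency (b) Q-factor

Step 1 — Resonance condition Im(Z)=0 gives ω₀ = 1/√(LC).
Step 2 — ω₀ = 1/√(0.011·2.53e-05) = 1896 rad/s.
Step 3 — f₀ = ω₀/(2π) = 301.7 Hz.
Step 4 — Series Q: Q = ω₀L/R = 1896·0.011/10.3 = 2.024.

(a) f₀ = 301.7 Hz  (b) Q = 2.024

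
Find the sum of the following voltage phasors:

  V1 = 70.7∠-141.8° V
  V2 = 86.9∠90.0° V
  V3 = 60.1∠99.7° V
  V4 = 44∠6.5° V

Step 1 — Convert each phasor to rectangular form:
  V1 = 70.7·(cos(-141.8°) + j·sin(-141.8°)) = -55.56 - j43.72 V
  V2 = 86.9·(cos(90.0°) + j·sin(90.0°)) = 0 + j86.9 V
  V3 = 60.1·(cos(99.7°) + j·sin(99.7°)) = -10.13 + j59.24 V
  V4 = 44·(cos(6.5°) + j·sin(6.5°)) = 43.72 + j4.981 V
Step 2 — Sum components: V_total = -21.97 + j107.4 V.
Step 3 — Convert to polar: |V_total| = 109.6 V, ∠V_total = 101.6°.

V_total = 109.6∠101.6° V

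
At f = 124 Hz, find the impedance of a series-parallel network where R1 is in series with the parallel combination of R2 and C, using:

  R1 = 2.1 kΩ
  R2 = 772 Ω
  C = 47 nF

Step 1 — Angular frequency: ω = 2π·f = 2π·124 = 779.1 rad/s.
Step 2 — Component impedances:
  R1: Z = R = 2100 Ω
  R2: Z = R = 772 Ω
  C: Z = 1/(jωC) = -j/(ω·C) = 0 - j2.731e+04 Ω
Step 3 — Parallel branch: R2 || C = 1/(1/R2 + 1/C) = 771.4 - j21.81 Ω.
Step 4 — Series with R1: Z_total = R1 + (R2 || C) = 2871 - j21.81 Ω = 2871∠-0.4° Ω.

Z = 2871 - j21.81 Ω = 2871∠-0.4° Ω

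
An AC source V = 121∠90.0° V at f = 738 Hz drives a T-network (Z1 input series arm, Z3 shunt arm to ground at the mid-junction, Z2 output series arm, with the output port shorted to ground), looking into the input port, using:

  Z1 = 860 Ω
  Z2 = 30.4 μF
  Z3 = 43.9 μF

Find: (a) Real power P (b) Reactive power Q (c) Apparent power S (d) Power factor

Step 1 — Angular frequency: ω = 2π·f = 2π·738 = 4637 rad/s.
Step 2 — Component impedances:
  Z1: Z = R = 860 Ω
  Z2: Z = 1/(jωC) = -j/(ω·C) = 0 - j7.094 Ω
  Z3: Z = 1/(jωC) = -j/(ω·C) = 0 - j4.912 Ω
Step 3 — With the output port shorted to ground, the output series arm Z2 runs from the junction to ground; the shunt arm Z3 also runs from the junction to ground. They appear in parallel: Z3 || Z2 = 0 - j2.903 Ω.
Step 4 — Series with input arm Z1: Z_in = Z1 + (Z3 || Z2) = 860 - j2.903 Ω = 860∠-0.2° Ω.
Step 5 — Source phasor: V = 121∠90.0° V = 0 + j121 V.
Step 6 — Current: I = V / Z = -0.0004749 + j0.1407 A = 0.1407∠90.2° A.
Step 7 — Complex power: S = V·I* = 17.02 - j0.05746 VA.
Step 8 — Real power: P = Re(S) = 17.02 W.
Step 9 — Reactive power: Q = Im(S) = -0.05746 VAR.
Step 10 — Apparent power: |S| = 17.02 VA.
Step 11 — Power factor: PF = P/|S| = 1 (leading).

(a) P = 17.02 W  (b) Q = -0.05746 VAR  (c) S = 17.02 VA  (d) PF = 1 (leading)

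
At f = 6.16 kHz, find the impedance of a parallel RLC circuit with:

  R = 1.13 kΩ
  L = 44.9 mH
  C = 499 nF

Step 1 — Angular frequency: ω = 2π·f = 2π·6160 = 3.87e+04 rad/s.
Step 2 — Component impedances:
  R: Z = R = 1130 Ω
  L: Z = jωL = j·3.87e+04·0.0449 = 0 + j1738 Ω
  C: Z = 1/(jωC) = -j/(ω·C) = 0 - j51.78 Ω
Step 3 — Parallel combination: 1/Z_total = 1/R + 1/L + 1/C; Z_total = 2.515 - j53.25 Ω = 53.31∠-87.3° Ω.

Z = 2.515 - j53.25 Ω = 53.31∠-87.3° Ω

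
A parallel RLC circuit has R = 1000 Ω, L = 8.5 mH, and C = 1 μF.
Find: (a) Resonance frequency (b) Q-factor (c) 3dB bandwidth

Step 1 — Resonance: ω₀ = 1/√(LC) = 1/√(0.0085·1e-06) = 1.085e+04 rad/s.
Step 2 — f₀ = ω₀/(2π) = 1726 Hz.
Step 3 — Parallel Q: Q = R/(ω₀L) = 1000/(1.085e+04·0.0085) = 10.85.
Step 4 — Bandwidth: Δω = ω₀/Q = 1000 rad/s; BW = Δω/(2π) = 159.2 Hz.

(a) f₀ = 1726 Hz  (b) Q = 10.85  (c) BW = 159.2 Hz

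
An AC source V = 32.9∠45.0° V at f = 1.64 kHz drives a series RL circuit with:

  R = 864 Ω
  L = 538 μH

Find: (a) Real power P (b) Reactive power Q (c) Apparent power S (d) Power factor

Step 1 — Angular frequency: ω = 2π·f = 2π·1640 = 1.03e+04 rad/s.
Step 2 — Component impedances:
  R: Z = R = 864 Ω
  L: Z = jωL = j·1.03e+04·0.000538 = 0 + j5.544 Ω
Step 3 — Series combination: Z_total = R + L = 864 + j5.544 Ω = 864∠0.4° Ω.
Step 4 — Source phasor: V = 32.9∠45.0° V = 23.26 + j23.26 V.
Step 5 — Current: I = V / Z = 0.0271 + j0.02675 A = 0.03808∠44.6° A.
Step 6 — Complex power: S = V·I* = 1.253 + j0.008038 VA.
Step 7 — Real power: P = Re(S) = 1.253 W.
Step 8 — Reactive power: Q = Im(S) = 0.008038 VAR.
Step 9 — Apparent power: |S| = 1.253 VA.
Step 10 — Power factor: PF = P/|S| = 1 (lagging).

(a) P = 1.253 W  (b) Q = 0.008038 VAR  (c) S = 1.253 VA  (d) PF = 1 (lagging)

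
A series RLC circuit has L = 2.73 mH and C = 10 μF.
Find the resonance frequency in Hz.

Step 1 — Resonance condition Im(Z)=0 gives ω₀ = 1/√(LC).
Step 2 — ω₀ = 1/√(0.00273·1e-05) = 6052 rad/s.
Step 3 — f₀ = ω₀/(2π) = 963.2 Hz.

f₀ = 963.2 Hz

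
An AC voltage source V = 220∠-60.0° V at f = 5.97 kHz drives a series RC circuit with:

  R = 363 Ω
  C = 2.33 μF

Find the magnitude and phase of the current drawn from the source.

Step 1 — Angular frequency: ω = 2π·f = 2π·5970 = 3.751e+04 rad/s.
Step 2 — Component impedances:
  R: Z = R = 363 Ω
  C: Z = 1/(jωC) = -j/(ω·C) = 0 - j11.44 Ω
Step 3 — Series combination: Z_total = R + C = 363 - j11.44 Ω = 363.2∠-1.8° Ω.
Step 4 — Source phasor: V = 220∠-60.0° V = 110 - j190.5 V.
Step 5 — Ohm's law: I = V / Z_total = (110 - j190.5) / (363 - j11.44) = 0.3193 - j0.5148 A.
Step 6 — Convert to polar: |I| = 0.6058 A, ∠I = -58.2°.

I = 0.6058∠-58.2° A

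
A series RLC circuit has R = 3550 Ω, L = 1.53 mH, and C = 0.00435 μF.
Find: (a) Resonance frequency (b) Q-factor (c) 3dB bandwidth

Step 1 — Resonance: ω₀ = 1/√(LC) = 1/√(0.00153·4.35e-09) = 3.876e+05 rad/s.
Step 2 — f₀ = ω₀/(2π) = 6.169e+04 Hz.
Step 3 — Series Q: Q = ω₀L/R = 3.876e+05·0.00153/3550 = 0.1671.
Step 4 — Bandwidth: Δω = ω₀/Q = 2.32e+06 rad/s; BW = Δω/(2π) = 3.693e+05 Hz.

(a) f₀ = 6.169e+04 Hz  (b) Q = 0.1671  (c) BW = 3.693e+05 Hz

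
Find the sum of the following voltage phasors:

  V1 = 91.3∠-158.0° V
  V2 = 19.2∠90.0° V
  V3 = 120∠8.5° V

Step 1 — Convert each phasor to rectangular form:
  V1 = 91.3·(cos(-158.0°) + j·sin(-158.0°)) = -84.65 - j34.2 V
  V2 = 19.2·(cos(90.0°) + j·sin(90.0°)) = 0 + j19.2 V
  V3 = 120·(cos(8.5°) + j·sin(8.5°)) = 118.7 + j17.74 V
Step 2 — Sum components: V_total = 34.03 + j2.736 V.
Step 3 — Convert to polar: |V_total| = 34.14 V, ∠V_total = 4.6°.

V_total = 34.14∠4.6° V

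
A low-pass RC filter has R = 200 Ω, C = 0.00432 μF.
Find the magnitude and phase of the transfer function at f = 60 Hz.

Step 1 — Angular frequency: ω = 2π·60 = 377 rad/s.
Step 2 — Transfer function: H(jω) = 1/(1 + jωRC).
Step 3 — Denominator: 1 + jωRC = 1 + j·377·200·4.32e-09 = 1 + j0.0003257.
Step 4 — H = 1 - j0.0003257.
Step 5 — Magnitude: |H| = 1 (-0.0 dB); phase: φ = -0.0°.

|H| = 1 (-0.0 dB), φ = -0.0°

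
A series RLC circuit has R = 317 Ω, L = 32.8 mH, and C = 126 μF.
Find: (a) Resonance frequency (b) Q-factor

Step 1 — Resonance condition Im(Z)=0 gives ω₀ = 1/√(LC).
Step 2 — ω₀ = 1/√(0.0328·0.000126) = 491.9 rad/s.
Step 3 — f₀ = ω₀/(2π) = 78.29 Hz.
Step 4 — Series Q: Q = ω₀L/R = 491.9·0.0328/317 = 0.0509.

(a) f₀ = 78.29 Hz  (b) Q = 0.0509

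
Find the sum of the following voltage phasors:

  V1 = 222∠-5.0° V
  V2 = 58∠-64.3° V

Step 1 — Convert each phasor to rectangular form:
  V1 = 222·(cos(-5.0°) + j·sin(-5.0°)) = 221.2 - j19.35 V
  V2 = 58·(cos(-64.3°) + j·sin(-64.3°)) = 25.15 - j52.26 V
Step 2 — Sum components: V_total = 246.3 - j71.61 V.
Step 3 — Convert to polar: |V_total| = 256.5 V, ∠V_total = -16.2°.

V_total = 256.5∠-16.2° V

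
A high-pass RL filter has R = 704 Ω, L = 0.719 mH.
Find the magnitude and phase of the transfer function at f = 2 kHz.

Step 1 — Angular frequency: ω = 2π·2000 = 1.257e+04 rad/s.
Step 2 — Transfer function: H(jω) = jωL/(R + jωL).
Step 3 — Numerator jωL = j·9.035; denominator R + jωL = 704 + j9.035.
Step 4 — H = 0.0001647 + j0.01283.
Step 5 — Magnitude: |H| = 0.01283 (-37.8 dB); phase: φ = 89.3°.

|H| = 0.01283 (-37.8 dB), φ = 89.3°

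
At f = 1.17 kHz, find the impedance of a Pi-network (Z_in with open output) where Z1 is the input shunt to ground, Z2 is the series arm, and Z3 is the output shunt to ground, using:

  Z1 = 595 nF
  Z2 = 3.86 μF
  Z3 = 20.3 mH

Step 1 — Angular frequency: ω = 2π·f = 2π·1170 = 7351 rad/s.
Step 2 — Component impedances:
  Z1: Z = 1/(jωC) = -j/(ω·C) = 0 - j228.6 Ω
  Z2: Z = 1/(jωC) = -j/(ω·C) = 0 - j35.24 Ω
  Z3: Z = jωL = j·7351·0.0203 = 0 + j149.2 Ω
Step 3 — With open output, the series arm Z2 and the output shunt Z3 appear in series to ground: Z2 + Z3 = 0 + j114 Ω.
Step 4 — Parallel with input shunt Z1: Z_in = Z1 || (Z2 + Z3) = 0 + j227.3 Ω = 227.3∠90.0° Ω.

Z = 0 + j227.3 Ω = 227.3∠90.0° Ω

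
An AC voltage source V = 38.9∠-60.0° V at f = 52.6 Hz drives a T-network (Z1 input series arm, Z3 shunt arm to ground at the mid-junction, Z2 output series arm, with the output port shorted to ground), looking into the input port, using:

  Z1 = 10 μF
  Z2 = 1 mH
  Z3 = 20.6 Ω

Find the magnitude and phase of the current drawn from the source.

Step 1 — Angular frequency: ω = 2π·f = 2π·52.6 = 330.5 rad/s.
Step 2 — Component impedances:
  Z1: Z = 1/(jωC) = -j/(ω·C) = 0 - j302.6 Ω
  Z2: Z = jωL = j·330.5·0.001 = 0 + j0.3305 Ω
  Z3: Z = R = 20.6 Ω
Step 3 — With the output port shorted to ground, the output series arm Z2 runs from the junction to ground; the shunt arm Z3 also runs from the junction to ground. They appear in parallel: Z3 || Z2 = 0.005301 + j0.3304 Ω.
Step 4 — Series with input arm Z1: Z_in = Z1 + (Z3 || Z2) = 0.005301 - j302.2 Ω = 302.2∠-90.0° Ω.
Step 5 — Source phasor: V = 38.9∠-60.0° V = 19.45 - j33.69 V.
Step 6 — Ohm's law: I = V / Z_total = (19.45 - j33.69) / (0.005301 - j302.2) = 0.1115 + j0.06435 A.
Step 7 — Convert to polar: |I| = 0.1287 A, ∠I = 30.0°.

I = 0.1287∠30.0° A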